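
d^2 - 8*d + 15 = (d - 5)*(d - 3)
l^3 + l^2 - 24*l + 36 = (l - 3)*(l - 2)*(l + 6)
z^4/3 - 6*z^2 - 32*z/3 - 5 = (z/3 + 1)*(z - 5)*(z + 1)^2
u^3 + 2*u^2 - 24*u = u*(u - 4)*(u + 6)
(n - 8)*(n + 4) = n^2 - 4*n - 32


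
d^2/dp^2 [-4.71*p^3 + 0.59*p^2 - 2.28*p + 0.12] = 1.18 - 28.26*p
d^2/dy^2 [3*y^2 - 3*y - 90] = 6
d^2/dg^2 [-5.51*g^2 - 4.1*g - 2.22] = -11.0200000000000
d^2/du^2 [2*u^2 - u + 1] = 4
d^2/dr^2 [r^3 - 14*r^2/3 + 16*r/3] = 6*r - 28/3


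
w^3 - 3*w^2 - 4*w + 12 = (w - 3)*(w - 2)*(w + 2)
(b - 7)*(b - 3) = b^2 - 10*b + 21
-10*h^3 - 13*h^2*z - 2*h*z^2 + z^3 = (-5*h + z)*(h + z)*(2*h + z)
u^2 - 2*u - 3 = (u - 3)*(u + 1)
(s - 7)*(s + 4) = s^2 - 3*s - 28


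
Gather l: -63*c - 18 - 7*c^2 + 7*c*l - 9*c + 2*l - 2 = -7*c^2 - 72*c + l*(7*c + 2) - 20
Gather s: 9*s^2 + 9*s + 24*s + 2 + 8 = 9*s^2 + 33*s + 10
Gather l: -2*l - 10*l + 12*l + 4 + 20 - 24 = 0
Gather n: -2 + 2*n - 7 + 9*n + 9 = 11*n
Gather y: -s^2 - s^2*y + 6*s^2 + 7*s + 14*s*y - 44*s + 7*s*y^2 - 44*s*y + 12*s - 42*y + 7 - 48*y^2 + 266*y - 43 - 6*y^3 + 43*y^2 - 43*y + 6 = 5*s^2 - 25*s - 6*y^3 + y^2*(7*s - 5) + y*(-s^2 - 30*s + 181) - 30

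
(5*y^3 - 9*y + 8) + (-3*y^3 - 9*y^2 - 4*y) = 2*y^3 - 9*y^2 - 13*y + 8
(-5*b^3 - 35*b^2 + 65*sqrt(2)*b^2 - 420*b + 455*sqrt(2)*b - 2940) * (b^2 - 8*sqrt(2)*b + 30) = -5*b^5 - 35*b^4 + 105*sqrt(2)*b^4 - 1610*b^3 + 735*sqrt(2)*b^3 - 11270*b^2 + 5310*sqrt(2)*b^2 - 12600*b + 37170*sqrt(2)*b - 88200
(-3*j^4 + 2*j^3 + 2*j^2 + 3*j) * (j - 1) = -3*j^5 + 5*j^4 + j^2 - 3*j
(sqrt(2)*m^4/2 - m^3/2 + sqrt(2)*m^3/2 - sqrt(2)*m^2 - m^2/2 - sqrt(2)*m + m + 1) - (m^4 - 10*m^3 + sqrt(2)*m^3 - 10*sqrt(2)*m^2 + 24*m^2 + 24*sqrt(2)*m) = -m^4 + sqrt(2)*m^4/2 - sqrt(2)*m^3/2 + 19*m^3/2 - 49*m^2/2 + 9*sqrt(2)*m^2 - 25*sqrt(2)*m + m + 1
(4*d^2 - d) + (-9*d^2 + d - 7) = -5*d^2 - 7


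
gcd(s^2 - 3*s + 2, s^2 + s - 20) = 1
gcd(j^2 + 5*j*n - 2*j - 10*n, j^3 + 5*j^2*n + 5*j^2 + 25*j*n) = j + 5*n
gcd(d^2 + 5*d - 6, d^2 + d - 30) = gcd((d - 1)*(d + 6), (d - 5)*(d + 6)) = d + 6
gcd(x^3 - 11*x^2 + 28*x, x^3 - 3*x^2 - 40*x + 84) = x - 7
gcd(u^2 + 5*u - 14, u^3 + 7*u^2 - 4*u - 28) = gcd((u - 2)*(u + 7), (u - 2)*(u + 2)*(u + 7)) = u^2 + 5*u - 14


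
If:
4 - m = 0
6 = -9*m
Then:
No Solution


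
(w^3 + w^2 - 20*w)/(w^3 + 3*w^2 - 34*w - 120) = w*(w - 4)/(w^2 - 2*w - 24)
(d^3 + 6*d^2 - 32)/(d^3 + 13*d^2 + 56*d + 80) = (d - 2)/(d + 5)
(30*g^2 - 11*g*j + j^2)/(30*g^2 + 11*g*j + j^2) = (30*g^2 - 11*g*j + j^2)/(30*g^2 + 11*g*j + j^2)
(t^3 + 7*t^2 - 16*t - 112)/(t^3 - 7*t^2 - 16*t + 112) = (t + 7)/(t - 7)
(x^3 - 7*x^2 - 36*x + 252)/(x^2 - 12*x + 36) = (x^2 - x - 42)/(x - 6)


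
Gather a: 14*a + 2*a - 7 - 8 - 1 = 16*a - 16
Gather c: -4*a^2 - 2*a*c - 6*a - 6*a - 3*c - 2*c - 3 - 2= -4*a^2 - 12*a + c*(-2*a - 5) - 5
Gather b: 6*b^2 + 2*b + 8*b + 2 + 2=6*b^2 + 10*b + 4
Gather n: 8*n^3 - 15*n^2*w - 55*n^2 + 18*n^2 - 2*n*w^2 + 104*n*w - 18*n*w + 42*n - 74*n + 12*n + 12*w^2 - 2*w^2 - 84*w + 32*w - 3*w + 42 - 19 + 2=8*n^3 + n^2*(-15*w - 37) + n*(-2*w^2 + 86*w - 20) + 10*w^2 - 55*w + 25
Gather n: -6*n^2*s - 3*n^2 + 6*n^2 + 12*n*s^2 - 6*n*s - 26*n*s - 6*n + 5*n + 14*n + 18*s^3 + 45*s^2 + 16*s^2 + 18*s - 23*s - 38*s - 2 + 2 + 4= n^2*(3 - 6*s) + n*(12*s^2 - 32*s + 13) + 18*s^3 + 61*s^2 - 43*s + 4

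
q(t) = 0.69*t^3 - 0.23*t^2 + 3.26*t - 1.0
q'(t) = 2.07*t^2 - 0.46*t + 3.26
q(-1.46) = -8.40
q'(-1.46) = 8.34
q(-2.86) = -28.35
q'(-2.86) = 21.51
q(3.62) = 40.52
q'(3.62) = 28.72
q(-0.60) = -3.19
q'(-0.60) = 4.28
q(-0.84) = -4.31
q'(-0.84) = 5.11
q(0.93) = 2.39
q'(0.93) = 4.62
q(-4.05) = -63.81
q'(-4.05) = 39.08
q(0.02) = -0.93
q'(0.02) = 3.25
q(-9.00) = -551.98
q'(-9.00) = 175.07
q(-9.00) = -551.98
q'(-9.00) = 175.07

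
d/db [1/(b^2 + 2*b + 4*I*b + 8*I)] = 2*(-b - 1 - 2*I)/(b^2 + 2*b + 4*I*b + 8*I)^2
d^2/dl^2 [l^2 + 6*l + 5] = 2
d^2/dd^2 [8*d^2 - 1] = 16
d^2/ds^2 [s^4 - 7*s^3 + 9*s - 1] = 6*s*(2*s - 7)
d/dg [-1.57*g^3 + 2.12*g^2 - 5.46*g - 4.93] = -4.71*g^2 + 4.24*g - 5.46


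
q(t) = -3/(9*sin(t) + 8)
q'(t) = 27*cos(t)/(9*sin(t) + 8)^2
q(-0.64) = -1.14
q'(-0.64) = 3.14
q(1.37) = -0.18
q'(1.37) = 0.02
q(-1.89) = 5.50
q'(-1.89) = -28.49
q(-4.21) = -0.19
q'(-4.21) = -0.05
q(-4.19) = -0.19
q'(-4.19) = -0.05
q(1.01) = -0.19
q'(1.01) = 0.06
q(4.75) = 3.02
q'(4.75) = 1.03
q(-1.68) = 3.17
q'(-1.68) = -3.29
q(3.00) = -0.32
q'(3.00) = -0.31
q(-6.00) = -0.29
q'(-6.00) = 0.23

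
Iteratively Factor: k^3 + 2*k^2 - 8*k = (k - 2)*(k^2 + 4*k) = k*(k - 2)*(k + 4)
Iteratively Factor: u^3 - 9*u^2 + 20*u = (u - 4)*(u^2 - 5*u) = (u - 5)*(u - 4)*(u)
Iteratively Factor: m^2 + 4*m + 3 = (m + 1)*(m + 3)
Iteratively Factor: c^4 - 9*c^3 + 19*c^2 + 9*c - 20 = (c - 1)*(c^3 - 8*c^2 + 11*c + 20) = (c - 4)*(c - 1)*(c^2 - 4*c - 5) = (c - 4)*(c - 1)*(c + 1)*(c - 5)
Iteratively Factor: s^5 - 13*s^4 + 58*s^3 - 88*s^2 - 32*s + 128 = (s + 1)*(s^4 - 14*s^3 + 72*s^2 - 160*s + 128) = (s - 2)*(s + 1)*(s^3 - 12*s^2 + 48*s - 64) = (s - 4)*(s - 2)*(s + 1)*(s^2 - 8*s + 16) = (s - 4)^2*(s - 2)*(s + 1)*(s - 4)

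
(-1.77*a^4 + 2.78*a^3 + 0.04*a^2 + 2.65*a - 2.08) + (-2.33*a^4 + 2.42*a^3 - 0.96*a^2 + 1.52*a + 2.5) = -4.1*a^4 + 5.2*a^3 - 0.92*a^2 + 4.17*a + 0.42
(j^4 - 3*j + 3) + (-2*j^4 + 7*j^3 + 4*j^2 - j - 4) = -j^4 + 7*j^3 + 4*j^2 - 4*j - 1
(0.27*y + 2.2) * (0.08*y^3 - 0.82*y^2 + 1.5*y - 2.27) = 0.0216*y^4 - 0.0454*y^3 - 1.399*y^2 + 2.6871*y - 4.994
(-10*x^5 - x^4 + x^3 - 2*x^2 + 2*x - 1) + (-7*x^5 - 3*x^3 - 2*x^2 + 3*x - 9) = -17*x^5 - x^4 - 2*x^3 - 4*x^2 + 5*x - 10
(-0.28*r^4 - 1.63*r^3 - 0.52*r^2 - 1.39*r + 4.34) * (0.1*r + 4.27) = -0.028*r^5 - 1.3586*r^4 - 7.0121*r^3 - 2.3594*r^2 - 5.5013*r + 18.5318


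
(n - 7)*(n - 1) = n^2 - 8*n + 7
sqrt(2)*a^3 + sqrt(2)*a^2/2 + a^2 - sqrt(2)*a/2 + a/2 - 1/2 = (a - 1/2)*(a + 1)*(sqrt(2)*a + 1)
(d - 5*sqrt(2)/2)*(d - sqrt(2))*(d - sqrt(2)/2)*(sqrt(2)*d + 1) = sqrt(2)*d^4 - 7*d^3 + 9*sqrt(2)*d^2/2 + 7*d/2 - 5*sqrt(2)/2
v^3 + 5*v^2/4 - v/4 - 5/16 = (v - 1/2)*(v + 1/2)*(v + 5/4)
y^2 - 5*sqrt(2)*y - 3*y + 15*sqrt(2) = (y - 3)*(y - 5*sqrt(2))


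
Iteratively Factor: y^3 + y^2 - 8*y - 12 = (y - 3)*(y^2 + 4*y + 4) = (y - 3)*(y + 2)*(y + 2)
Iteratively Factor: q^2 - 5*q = (q)*(q - 5)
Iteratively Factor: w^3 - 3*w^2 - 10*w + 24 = (w - 4)*(w^2 + w - 6) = (w - 4)*(w + 3)*(w - 2)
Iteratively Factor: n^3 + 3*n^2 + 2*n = (n + 2)*(n^2 + n) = n*(n + 2)*(n + 1)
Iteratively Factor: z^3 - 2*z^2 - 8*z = (z - 4)*(z^2 + 2*z) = z*(z - 4)*(z + 2)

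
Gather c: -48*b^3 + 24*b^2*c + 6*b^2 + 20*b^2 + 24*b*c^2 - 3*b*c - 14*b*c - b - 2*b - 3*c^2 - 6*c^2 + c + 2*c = -48*b^3 + 26*b^2 - 3*b + c^2*(24*b - 9) + c*(24*b^2 - 17*b + 3)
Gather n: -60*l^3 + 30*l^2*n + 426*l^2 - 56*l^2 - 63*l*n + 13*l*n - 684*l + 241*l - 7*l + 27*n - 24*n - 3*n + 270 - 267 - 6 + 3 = -60*l^3 + 370*l^2 - 450*l + n*(30*l^2 - 50*l)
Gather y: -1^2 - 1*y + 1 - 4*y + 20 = 20 - 5*y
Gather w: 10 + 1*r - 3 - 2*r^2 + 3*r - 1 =-2*r^2 + 4*r + 6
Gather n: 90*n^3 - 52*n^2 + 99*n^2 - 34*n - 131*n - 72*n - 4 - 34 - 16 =90*n^3 + 47*n^2 - 237*n - 54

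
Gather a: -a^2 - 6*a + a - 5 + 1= -a^2 - 5*a - 4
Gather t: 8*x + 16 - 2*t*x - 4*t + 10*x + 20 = t*(-2*x - 4) + 18*x + 36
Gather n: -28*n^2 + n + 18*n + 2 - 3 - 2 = -28*n^2 + 19*n - 3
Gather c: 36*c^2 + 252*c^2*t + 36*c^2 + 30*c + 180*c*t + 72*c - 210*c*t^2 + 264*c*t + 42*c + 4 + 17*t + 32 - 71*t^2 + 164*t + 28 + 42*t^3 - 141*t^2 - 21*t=c^2*(252*t + 72) + c*(-210*t^2 + 444*t + 144) + 42*t^3 - 212*t^2 + 160*t + 64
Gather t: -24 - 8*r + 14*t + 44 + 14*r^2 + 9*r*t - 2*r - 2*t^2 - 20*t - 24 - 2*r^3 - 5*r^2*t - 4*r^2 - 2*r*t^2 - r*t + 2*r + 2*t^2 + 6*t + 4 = -2*r^3 + 10*r^2 - 2*r*t^2 - 8*r + t*(-5*r^2 + 8*r)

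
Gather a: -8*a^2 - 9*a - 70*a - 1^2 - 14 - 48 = -8*a^2 - 79*a - 63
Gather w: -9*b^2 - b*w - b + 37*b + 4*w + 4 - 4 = -9*b^2 + 36*b + w*(4 - b)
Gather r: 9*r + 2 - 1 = 9*r + 1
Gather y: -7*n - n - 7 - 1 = -8*n - 8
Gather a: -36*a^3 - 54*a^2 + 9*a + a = -36*a^3 - 54*a^2 + 10*a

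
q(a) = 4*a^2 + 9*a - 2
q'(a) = 8*a + 9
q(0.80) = 7.76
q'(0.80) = 15.40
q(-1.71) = -5.69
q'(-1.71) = -4.68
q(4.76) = 131.47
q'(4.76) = 47.08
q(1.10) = 12.74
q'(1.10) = 17.80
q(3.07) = 63.33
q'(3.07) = 33.56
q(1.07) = 12.21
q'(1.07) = 17.56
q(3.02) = 61.66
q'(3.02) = 33.16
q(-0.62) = -6.04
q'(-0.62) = 4.04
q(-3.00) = 7.00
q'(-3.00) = -15.00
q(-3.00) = 7.00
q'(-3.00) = -15.00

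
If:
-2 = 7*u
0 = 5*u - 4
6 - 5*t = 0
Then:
No Solution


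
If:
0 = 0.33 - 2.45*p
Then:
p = 0.13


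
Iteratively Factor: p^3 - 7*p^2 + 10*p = (p)*(p^2 - 7*p + 10) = p*(p - 5)*(p - 2)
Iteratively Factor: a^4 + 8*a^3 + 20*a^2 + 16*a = (a + 4)*(a^3 + 4*a^2 + 4*a) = a*(a + 4)*(a^2 + 4*a + 4) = a*(a + 2)*(a + 4)*(a + 2)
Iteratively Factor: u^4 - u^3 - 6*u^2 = (u)*(u^3 - u^2 - 6*u) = u^2*(u^2 - u - 6) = u^2*(u - 3)*(u + 2)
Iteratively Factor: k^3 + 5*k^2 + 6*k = (k)*(k^2 + 5*k + 6) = k*(k + 2)*(k + 3)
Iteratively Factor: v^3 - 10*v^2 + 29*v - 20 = (v - 4)*(v^2 - 6*v + 5) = (v - 4)*(v - 1)*(v - 5)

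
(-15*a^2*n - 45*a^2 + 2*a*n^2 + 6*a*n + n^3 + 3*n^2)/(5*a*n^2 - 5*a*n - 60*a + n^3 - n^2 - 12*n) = (-3*a + n)/(n - 4)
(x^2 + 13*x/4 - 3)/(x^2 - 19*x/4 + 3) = (x + 4)/(x - 4)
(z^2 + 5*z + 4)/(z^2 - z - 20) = (z + 1)/(z - 5)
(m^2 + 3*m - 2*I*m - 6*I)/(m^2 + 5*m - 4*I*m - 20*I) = (m^2 + m*(3 - 2*I) - 6*I)/(m^2 + m*(5 - 4*I) - 20*I)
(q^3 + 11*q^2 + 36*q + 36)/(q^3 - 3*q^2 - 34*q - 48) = (q + 6)/(q - 8)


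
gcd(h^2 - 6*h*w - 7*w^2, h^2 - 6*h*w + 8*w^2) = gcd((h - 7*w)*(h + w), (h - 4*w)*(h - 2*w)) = 1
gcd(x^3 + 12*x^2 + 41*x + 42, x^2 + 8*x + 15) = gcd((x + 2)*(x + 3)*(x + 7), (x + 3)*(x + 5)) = x + 3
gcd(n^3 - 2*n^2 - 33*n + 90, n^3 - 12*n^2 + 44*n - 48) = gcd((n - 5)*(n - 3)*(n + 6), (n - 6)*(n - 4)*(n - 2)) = 1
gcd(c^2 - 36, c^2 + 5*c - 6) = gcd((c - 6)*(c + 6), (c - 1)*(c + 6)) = c + 6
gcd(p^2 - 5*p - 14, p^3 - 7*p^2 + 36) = p + 2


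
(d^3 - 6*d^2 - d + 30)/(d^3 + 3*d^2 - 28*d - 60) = (d - 3)/(d + 6)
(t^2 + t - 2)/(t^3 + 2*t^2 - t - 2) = 1/(t + 1)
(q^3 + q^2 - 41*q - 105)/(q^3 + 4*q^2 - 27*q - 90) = (q^2 - 2*q - 35)/(q^2 + q - 30)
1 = 1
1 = 1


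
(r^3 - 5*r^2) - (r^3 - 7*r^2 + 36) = 2*r^2 - 36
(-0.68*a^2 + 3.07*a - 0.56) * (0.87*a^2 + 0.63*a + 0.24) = -0.5916*a^4 + 2.2425*a^3 + 1.2837*a^2 + 0.384*a - 0.1344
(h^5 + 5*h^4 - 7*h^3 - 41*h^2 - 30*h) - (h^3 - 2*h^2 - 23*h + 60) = h^5 + 5*h^4 - 8*h^3 - 39*h^2 - 7*h - 60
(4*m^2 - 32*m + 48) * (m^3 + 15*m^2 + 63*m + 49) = 4*m^5 + 28*m^4 - 180*m^3 - 1100*m^2 + 1456*m + 2352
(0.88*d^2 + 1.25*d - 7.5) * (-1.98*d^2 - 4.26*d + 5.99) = -1.7424*d^4 - 6.2238*d^3 + 14.7962*d^2 + 39.4375*d - 44.925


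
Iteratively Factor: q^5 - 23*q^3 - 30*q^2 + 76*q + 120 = (q + 2)*(q^4 - 2*q^3 - 19*q^2 + 8*q + 60) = (q + 2)*(q + 3)*(q^3 - 5*q^2 - 4*q + 20) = (q + 2)^2*(q + 3)*(q^2 - 7*q + 10) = (q - 5)*(q + 2)^2*(q + 3)*(q - 2)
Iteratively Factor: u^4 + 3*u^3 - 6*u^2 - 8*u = (u - 2)*(u^3 + 5*u^2 + 4*u) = (u - 2)*(u + 1)*(u^2 + 4*u) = u*(u - 2)*(u + 1)*(u + 4)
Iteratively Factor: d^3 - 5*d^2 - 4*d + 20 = (d - 5)*(d^2 - 4) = (d - 5)*(d - 2)*(d + 2)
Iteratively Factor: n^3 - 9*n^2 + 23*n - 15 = (n - 3)*(n^2 - 6*n + 5) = (n - 5)*(n - 3)*(n - 1)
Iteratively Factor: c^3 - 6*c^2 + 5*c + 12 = (c - 3)*(c^2 - 3*c - 4) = (c - 4)*(c - 3)*(c + 1)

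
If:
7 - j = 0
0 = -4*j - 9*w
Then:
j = 7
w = -28/9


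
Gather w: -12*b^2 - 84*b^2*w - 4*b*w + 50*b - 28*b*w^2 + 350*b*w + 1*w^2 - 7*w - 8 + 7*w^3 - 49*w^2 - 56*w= -12*b^2 + 50*b + 7*w^3 + w^2*(-28*b - 48) + w*(-84*b^2 + 346*b - 63) - 8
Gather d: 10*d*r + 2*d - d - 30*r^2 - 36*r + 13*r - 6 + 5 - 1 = d*(10*r + 1) - 30*r^2 - 23*r - 2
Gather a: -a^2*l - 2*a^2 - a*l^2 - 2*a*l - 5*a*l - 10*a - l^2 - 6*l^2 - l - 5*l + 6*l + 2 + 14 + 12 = a^2*(-l - 2) + a*(-l^2 - 7*l - 10) - 7*l^2 + 28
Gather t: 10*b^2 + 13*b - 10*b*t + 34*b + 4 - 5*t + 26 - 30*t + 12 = 10*b^2 + 47*b + t*(-10*b - 35) + 42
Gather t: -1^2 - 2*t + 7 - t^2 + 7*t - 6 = -t^2 + 5*t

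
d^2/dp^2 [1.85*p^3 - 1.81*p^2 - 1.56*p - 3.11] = 11.1*p - 3.62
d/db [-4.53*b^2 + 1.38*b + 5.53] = 1.38 - 9.06*b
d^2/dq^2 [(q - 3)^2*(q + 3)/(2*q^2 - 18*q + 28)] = (31*q^3 - 171*q^2 + 237*q + 87)/(q^6 - 27*q^5 + 285*q^4 - 1485*q^3 + 3990*q^2 - 5292*q + 2744)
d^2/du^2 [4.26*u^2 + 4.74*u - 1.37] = 8.52000000000000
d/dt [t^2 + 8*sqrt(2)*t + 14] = 2*t + 8*sqrt(2)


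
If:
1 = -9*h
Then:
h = -1/9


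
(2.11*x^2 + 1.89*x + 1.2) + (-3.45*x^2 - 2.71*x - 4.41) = -1.34*x^2 - 0.82*x - 3.21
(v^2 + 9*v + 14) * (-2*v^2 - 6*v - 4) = -2*v^4 - 24*v^3 - 86*v^2 - 120*v - 56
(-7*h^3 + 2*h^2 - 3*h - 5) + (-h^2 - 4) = -7*h^3 + h^2 - 3*h - 9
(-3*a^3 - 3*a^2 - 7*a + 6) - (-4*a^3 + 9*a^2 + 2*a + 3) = a^3 - 12*a^2 - 9*a + 3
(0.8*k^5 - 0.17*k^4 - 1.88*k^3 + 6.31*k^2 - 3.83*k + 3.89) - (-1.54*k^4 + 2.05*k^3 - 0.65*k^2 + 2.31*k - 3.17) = 0.8*k^5 + 1.37*k^4 - 3.93*k^3 + 6.96*k^2 - 6.14*k + 7.06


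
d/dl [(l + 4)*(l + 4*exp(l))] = l + (l + 4)*(4*exp(l) + 1) + 4*exp(l)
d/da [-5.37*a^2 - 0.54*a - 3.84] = -10.74*a - 0.54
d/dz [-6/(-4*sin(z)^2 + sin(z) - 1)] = 6*(1 - 8*sin(z))*cos(z)/(4*sin(z)^2 - sin(z) + 1)^2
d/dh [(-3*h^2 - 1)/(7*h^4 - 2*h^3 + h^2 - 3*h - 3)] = (6*h*(-7*h^4 + 2*h^3 - h^2 + 3*h + 3) + (3*h^2 + 1)*(28*h^3 - 6*h^2 + 2*h - 3))/(-7*h^4 + 2*h^3 - h^2 + 3*h + 3)^2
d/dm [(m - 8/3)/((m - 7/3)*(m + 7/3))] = 9*(-9*m^2 + 48*m - 49)/(81*m^4 - 882*m^2 + 2401)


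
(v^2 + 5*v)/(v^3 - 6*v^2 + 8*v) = (v + 5)/(v^2 - 6*v + 8)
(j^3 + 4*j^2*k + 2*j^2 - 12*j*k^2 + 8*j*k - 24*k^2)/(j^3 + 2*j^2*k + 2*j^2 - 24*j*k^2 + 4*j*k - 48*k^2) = (j - 2*k)/(j - 4*k)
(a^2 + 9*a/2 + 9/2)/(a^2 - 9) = (a + 3/2)/(a - 3)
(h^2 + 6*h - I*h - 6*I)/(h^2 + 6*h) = (h - I)/h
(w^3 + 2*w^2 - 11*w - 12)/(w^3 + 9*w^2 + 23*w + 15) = (w^2 + w - 12)/(w^2 + 8*w + 15)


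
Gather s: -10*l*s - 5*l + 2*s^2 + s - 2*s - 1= -5*l + 2*s^2 + s*(-10*l - 1) - 1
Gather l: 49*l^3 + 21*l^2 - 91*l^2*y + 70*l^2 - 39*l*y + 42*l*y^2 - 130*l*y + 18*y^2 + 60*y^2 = 49*l^3 + l^2*(91 - 91*y) + l*(42*y^2 - 169*y) + 78*y^2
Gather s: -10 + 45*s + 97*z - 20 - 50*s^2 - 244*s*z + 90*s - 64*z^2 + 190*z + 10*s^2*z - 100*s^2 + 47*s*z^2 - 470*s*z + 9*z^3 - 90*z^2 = s^2*(10*z - 150) + s*(47*z^2 - 714*z + 135) + 9*z^3 - 154*z^2 + 287*z - 30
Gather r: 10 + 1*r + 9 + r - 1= 2*r + 18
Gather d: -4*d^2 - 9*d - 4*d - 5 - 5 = -4*d^2 - 13*d - 10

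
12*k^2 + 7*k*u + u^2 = (3*k + u)*(4*k + u)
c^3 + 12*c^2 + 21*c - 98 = (c - 2)*(c + 7)^2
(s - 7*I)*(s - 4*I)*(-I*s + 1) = -I*s^3 - 10*s^2 + 17*I*s - 28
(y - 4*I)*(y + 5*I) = y^2 + I*y + 20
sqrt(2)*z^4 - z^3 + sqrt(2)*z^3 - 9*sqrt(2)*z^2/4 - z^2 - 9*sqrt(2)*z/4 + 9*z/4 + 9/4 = (z - 3/2)*(z + 3/2)*(z - sqrt(2)/2)*(sqrt(2)*z + sqrt(2))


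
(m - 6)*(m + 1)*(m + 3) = m^3 - 2*m^2 - 21*m - 18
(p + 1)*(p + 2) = p^2 + 3*p + 2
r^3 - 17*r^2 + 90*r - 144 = (r - 8)*(r - 6)*(r - 3)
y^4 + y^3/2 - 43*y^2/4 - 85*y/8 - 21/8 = (y - 7/2)*(y + 1/2)^2*(y + 3)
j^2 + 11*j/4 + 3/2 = (j + 3/4)*(j + 2)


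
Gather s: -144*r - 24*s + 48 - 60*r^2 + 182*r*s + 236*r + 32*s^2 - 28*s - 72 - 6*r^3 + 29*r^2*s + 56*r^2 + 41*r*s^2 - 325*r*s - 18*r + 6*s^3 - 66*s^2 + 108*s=-6*r^3 - 4*r^2 + 74*r + 6*s^3 + s^2*(41*r - 34) + s*(29*r^2 - 143*r + 56) - 24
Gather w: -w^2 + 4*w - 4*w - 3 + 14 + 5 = 16 - w^2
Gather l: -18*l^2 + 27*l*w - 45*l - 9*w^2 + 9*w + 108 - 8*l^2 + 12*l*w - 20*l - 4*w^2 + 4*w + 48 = -26*l^2 + l*(39*w - 65) - 13*w^2 + 13*w + 156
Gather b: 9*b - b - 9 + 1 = 8*b - 8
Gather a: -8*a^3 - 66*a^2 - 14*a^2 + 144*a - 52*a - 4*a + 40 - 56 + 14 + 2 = -8*a^3 - 80*a^2 + 88*a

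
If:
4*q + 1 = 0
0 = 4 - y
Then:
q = -1/4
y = 4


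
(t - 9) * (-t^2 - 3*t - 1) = -t^3 + 6*t^2 + 26*t + 9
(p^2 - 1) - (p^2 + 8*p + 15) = -8*p - 16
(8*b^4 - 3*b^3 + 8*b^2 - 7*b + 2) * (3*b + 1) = 24*b^5 - b^4 + 21*b^3 - 13*b^2 - b + 2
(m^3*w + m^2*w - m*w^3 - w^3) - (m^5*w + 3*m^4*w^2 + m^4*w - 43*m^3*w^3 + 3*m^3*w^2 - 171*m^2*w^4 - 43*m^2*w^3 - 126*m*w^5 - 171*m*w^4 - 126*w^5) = -m^5*w - 3*m^4*w^2 - m^4*w + 43*m^3*w^3 - 3*m^3*w^2 + m^3*w + 171*m^2*w^4 + 43*m^2*w^3 + m^2*w + 126*m*w^5 + 171*m*w^4 - m*w^3 + 126*w^5 - w^3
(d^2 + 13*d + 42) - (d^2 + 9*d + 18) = 4*d + 24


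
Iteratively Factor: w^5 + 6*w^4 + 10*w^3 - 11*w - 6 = (w + 1)*(w^4 + 5*w^3 + 5*w^2 - 5*w - 6) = (w + 1)^2*(w^3 + 4*w^2 + w - 6) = (w - 1)*(w + 1)^2*(w^2 + 5*w + 6) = (w - 1)*(w + 1)^2*(w + 2)*(w + 3)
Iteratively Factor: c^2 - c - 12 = (c - 4)*(c + 3)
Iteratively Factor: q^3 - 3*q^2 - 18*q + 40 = (q + 4)*(q^2 - 7*q + 10) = (q - 2)*(q + 4)*(q - 5)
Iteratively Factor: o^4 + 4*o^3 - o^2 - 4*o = (o + 1)*(o^3 + 3*o^2 - 4*o) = o*(o + 1)*(o^2 + 3*o - 4) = o*(o + 1)*(o + 4)*(o - 1)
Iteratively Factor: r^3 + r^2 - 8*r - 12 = (r - 3)*(r^2 + 4*r + 4) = (r - 3)*(r + 2)*(r + 2)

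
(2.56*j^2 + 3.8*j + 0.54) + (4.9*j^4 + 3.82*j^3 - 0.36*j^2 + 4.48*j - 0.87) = 4.9*j^4 + 3.82*j^3 + 2.2*j^2 + 8.28*j - 0.33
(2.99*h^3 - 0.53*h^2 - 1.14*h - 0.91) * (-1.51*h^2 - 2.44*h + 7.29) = -4.5149*h^5 - 6.4953*h^4 + 24.8117*h^3 + 0.292*h^2 - 6.0902*h - 6.6339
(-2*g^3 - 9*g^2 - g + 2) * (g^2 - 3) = -2*g^5 - 9*g^4 + 5*g^3 + 29*g^2 + 3*g - 6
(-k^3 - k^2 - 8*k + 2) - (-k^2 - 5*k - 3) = -k^3 - 3*k + 5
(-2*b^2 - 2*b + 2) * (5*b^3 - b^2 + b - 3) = -10*b^5 - 8*b^4 + 10*b^3 + 2*b^2 + 8*b - 6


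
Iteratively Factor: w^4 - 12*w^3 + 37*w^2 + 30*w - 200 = (w + 2)*(w^3 - 14*w^2 + 65*w - 100) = (w - 5)*(w + 2)*(w^2 - 9*w + 20) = (w - 5)^2*(w + 2)*(w - 4)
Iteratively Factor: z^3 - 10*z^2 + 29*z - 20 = (z - 1)*(z^2 - 9*z + 20) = (z - 5)*(z - 1)*(z - 4)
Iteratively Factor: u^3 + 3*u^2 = (u)*(u^2 + 3*u) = u*(u + 3)*(u)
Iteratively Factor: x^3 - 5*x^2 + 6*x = (x - 3)*(x^2 - 2*x) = (x - 3)*(x - 2)*(x)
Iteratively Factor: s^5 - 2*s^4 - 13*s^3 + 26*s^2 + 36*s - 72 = (s - 2)*(s^4 - 13*s^2 + 36) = (s - 2)*(s + 3)*(s^3 - 3*s^2 - 4*s + 12) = (s - 2)^2*(s + 3)*(s^2 - s - 6) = (s - 2)^2*(s + 2)*(s + 3)*(s - 3)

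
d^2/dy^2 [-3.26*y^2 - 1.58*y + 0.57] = -6.52000000000000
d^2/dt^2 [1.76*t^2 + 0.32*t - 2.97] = 3.52000000000000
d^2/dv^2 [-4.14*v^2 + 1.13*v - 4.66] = -8.28000000000000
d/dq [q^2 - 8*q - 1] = 2*q - 8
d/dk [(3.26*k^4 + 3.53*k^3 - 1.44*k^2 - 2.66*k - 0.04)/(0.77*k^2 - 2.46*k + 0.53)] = (5.0204*k^5 - 21.3407*k^4 - 10.4564*k^3 + 11.2033*k^2 - 1.4648*k - 1.5082)/(0.5929*k^4 - 3.7884*k^3 + 6.8678*k^2 - 2.6076*k + 0.2809)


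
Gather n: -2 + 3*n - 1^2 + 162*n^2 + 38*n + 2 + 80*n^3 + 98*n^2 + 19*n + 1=80*n^3 + 260*n^2 + 60*n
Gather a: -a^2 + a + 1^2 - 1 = -a^2 + a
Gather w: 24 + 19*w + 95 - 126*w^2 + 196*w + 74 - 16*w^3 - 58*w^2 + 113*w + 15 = -16*w^3 - 184*w^2 + 328*w + 208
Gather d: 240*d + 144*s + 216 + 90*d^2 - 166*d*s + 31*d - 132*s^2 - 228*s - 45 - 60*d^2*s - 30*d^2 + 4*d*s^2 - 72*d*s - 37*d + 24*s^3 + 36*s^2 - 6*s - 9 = d^2*(60 - 60*s) + d*(4*s^2 - 238*s + 234) + 24*s^3 - 96*s^2 - 90*s + 162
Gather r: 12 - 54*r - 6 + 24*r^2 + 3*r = 24*r^2 - 51*r + 6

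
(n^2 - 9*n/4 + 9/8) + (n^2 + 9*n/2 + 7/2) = 2*n^2 + 9*n/4 + 37/8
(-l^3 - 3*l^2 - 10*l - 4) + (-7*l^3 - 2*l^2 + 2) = -8*l^3 - 5*l^2 - 10*l - 2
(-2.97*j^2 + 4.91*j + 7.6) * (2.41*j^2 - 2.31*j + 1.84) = -7.1577*j^4 + 18.6938*j^3 + 1.5091*j^2 - 8.5216*j + 13.984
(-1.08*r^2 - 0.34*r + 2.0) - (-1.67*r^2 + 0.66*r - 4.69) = 0.59*r^2 - 1.0*r + 6.69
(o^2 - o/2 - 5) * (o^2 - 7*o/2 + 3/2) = o^4 - 4*o^3 - 7*o^2/4 + 67*o/4 - 15/2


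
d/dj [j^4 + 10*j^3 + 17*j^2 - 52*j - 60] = 4*j^3 + 30*j^2 + 34*j - 52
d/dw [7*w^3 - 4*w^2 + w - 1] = 21*w^2 - 8*w + 1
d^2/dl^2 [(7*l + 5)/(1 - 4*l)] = -216/(4*l - 1)^3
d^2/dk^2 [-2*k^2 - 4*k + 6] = -4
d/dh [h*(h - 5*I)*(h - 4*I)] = 3*h^2 - 18*I*h - 20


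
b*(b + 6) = b^2 + 6*b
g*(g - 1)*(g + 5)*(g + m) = g^4 + g^3*m + 4*g^3 + 4*g^2*m - 5*g^2 - 5*g*m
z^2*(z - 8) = z^3 - 8*z^2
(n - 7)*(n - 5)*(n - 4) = n^3 - 16*n^2 + 83*n - 140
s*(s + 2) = s^2 + 2*s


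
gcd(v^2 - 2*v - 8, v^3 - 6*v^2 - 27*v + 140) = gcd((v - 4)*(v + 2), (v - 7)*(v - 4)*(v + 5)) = v - 4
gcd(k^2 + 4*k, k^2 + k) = k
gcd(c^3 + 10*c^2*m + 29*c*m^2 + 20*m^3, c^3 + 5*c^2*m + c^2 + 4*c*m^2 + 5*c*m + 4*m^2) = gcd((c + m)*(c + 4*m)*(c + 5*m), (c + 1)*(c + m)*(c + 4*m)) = c^2 + 5*c*m + 4*m^2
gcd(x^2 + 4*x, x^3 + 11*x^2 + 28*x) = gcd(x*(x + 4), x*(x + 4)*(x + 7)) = x^2 + 4*x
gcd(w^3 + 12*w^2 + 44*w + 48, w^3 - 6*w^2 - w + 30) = w + 2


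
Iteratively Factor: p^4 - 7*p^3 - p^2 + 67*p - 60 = (p - 1)*(p^3 - 6*p^2 - 7*p + 60) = (p - 5)*(p - 1)*(p^2 - p - 12) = (p - 5)*(p - 1)*(p + 3)*(p - 4)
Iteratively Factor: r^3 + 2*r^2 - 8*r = (r - 2)*(r^2 + 4*r) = (r - 2)*(r + 4)*(r)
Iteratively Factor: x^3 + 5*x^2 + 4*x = (x + 1)*(x^2 + 4*x) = x*(x + 1)*(x + 4)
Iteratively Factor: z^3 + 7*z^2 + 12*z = (z)*(z^2 + 7*z + 12) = z*(z + 3)*(z + 4)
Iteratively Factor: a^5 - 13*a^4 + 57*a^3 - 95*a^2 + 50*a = (a - 5)*(a^4 - 8*a^3 + 17*a^2 - 10*a) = (a - 5)*(a - 1)*(a^3 - 7*a^2 + 10*a) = (a - 5)^2*(a - 1)*(a^2 - 2*a) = a*(a - 5)^2*(a - 1)*(a - 2)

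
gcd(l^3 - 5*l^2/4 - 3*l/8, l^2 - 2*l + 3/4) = l - 3/2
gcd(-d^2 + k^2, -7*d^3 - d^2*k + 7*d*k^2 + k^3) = d^2 - k^2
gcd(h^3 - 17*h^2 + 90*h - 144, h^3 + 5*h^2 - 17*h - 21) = h - 3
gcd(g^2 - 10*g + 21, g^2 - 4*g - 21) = g - 7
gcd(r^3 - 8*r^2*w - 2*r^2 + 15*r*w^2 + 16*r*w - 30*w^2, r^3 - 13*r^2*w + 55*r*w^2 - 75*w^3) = r^2 - 8*r*w + 15*w^2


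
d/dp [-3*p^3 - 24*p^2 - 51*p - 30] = -9*p^2 - 48*p - 51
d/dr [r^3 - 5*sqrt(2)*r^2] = r*(3*r - 10*sqrt(2))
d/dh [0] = 0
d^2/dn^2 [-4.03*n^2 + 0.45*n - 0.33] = -8.06000000000000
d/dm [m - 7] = 1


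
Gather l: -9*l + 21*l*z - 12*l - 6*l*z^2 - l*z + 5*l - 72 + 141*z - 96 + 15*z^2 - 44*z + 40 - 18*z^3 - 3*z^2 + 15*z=l*(-6*z^2 + 20*z - 16) - 18*z^3 + 12*z^2 + 112*z - 128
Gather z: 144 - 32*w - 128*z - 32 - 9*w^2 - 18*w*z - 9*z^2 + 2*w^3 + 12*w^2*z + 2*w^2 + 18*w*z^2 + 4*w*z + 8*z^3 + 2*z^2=2*w^3 - 7*w^2 - 32*w + 8*z^3 + z^2*(18*w - 7) + z*(12*w^2 - 14*w - 128) + 112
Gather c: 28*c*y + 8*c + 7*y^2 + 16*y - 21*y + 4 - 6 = c*(28*y + 8) + 7*y^2 - 5*y - 2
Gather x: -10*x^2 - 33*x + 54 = -10*x^2 - 33*x + 54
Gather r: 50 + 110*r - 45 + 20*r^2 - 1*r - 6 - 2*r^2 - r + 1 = 18*r^2 + 108*r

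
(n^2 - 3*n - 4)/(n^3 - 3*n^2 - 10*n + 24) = (n + 1)/(n^2 + n - 6)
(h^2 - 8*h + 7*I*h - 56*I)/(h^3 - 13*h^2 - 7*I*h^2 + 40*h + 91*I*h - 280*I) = (h + 7*I)/(h^2 - h*(5 + 7*I) + 35*I)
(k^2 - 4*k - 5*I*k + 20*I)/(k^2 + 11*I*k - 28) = (k^2 - 4*k - 5*I*k + 20*I)/(k^2 + 11*I*k - 28)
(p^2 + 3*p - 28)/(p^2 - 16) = (p + 7)/(p + 4)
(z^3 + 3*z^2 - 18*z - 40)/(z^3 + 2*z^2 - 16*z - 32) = (z + 5)/(z + 4)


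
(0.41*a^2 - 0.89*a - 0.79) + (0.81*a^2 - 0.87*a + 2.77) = 1.22*a^2 - 1.76*a + 1.98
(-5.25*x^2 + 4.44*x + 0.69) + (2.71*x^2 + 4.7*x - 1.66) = -2.54*x^2 + 9.14*x - 0.97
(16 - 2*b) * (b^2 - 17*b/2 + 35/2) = -2*b^3 + 33*b^2 - 171*b + 280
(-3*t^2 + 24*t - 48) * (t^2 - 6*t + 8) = -3*t^4 + 42*t^3 - 216*t^2 + 480*t - 384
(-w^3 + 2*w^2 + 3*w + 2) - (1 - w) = -w^3 + 2*w^2 + 4*w + 1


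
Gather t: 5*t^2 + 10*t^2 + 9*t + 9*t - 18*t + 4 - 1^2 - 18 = 15*t^2 - 15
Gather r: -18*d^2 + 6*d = -18*d^2 + 6*d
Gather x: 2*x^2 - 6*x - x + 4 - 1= 2*x^2 - 7*x + 3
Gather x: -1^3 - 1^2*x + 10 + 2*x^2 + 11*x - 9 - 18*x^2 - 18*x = -16*x^2 - 8*x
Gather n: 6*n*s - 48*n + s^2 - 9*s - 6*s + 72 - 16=n*(6*s - 48) + s^2 - 15*s + 56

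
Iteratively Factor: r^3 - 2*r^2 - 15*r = (r + 3)*(r^2 - 5*r) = r*(r + 3)*(r - 5)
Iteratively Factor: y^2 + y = (y + 1)*(y)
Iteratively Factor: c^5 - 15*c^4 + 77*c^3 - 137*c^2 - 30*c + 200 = (c - 5)*(c^4 - 10*c^3 + 27*c^2 - 2*c - 40) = (c - 5)*(c - 2)*(c^3 - 8*c^2 + 11*c + 20) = (c - 5)*(c - 4)*(c - 2)*(c^2 - 4*c - 5) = (c - 5)*(c - 4)*(c - 2)*(c + 1)*(c - 5)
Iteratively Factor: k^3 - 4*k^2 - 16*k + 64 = (k - 4)*(k^2 - 16) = (k - 4)*(k + 4)*(k - 4)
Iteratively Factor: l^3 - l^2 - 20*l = (l + 4)*(l^2 - 5*l) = (l - 5)*(l + 4)*(l)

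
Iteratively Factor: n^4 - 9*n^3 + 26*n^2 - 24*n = (n - 4)*(n^3 - 5*n^2 + 6*n) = n*(n - 4)*(n^2 - 5*n + 6) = n*(n - 4)*(n - 3)*(n - 2)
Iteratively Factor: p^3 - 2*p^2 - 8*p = (p + 2)*(p^2 - 4*p) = p*(p + 2)*(p - 4)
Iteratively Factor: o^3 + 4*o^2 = (o)*(o^2 + 4*o) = o*(o + 4)*(o)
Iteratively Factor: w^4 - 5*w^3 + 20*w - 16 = (w - 4)*(w^3 - w^2 - 4*w + 4) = (w - 4)*(w - 2)*(w^2 + w - 2) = (w - 4)*(w - 2)*(w + 2)*(w - 1)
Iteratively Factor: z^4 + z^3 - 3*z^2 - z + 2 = (z - 1)*(z^3 + 2*z^2 - z - 2) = (z - 1)^2*(z^2 + 3*z + 2) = (z - 1)^2*(z + 2)*(z + 1)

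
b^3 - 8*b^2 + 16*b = b*(b - 4)^2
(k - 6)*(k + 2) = k^2 - 4*k - 12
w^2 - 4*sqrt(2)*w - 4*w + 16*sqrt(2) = (w - 4)*(w - 4*sqrt(2))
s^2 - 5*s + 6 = (s - 3)*(s - 2)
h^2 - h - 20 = (h - 5)*(h + 4)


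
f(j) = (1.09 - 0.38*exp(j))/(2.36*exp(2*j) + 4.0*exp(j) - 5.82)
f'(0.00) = -21.94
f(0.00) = 1.31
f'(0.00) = -21.94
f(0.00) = 1.31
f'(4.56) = 0.00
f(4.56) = -0.00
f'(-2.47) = -0.01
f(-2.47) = -0.19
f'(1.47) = -0.01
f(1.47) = -0.01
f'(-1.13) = -0.07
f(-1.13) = -0.23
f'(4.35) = 0.00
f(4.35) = -0.00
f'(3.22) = 0.00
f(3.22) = -0.01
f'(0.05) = -7.00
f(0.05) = 0.70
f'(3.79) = 0.00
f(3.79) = -0.00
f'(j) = (1.09 - 0.38*exp(j))*(-4.72*exp(2*j) - 4.0*exp(j))/(2.36*exp(2*j) + 4.0*exp(j) - 5.82)^2 - 0.38*exp(j)/(2.36*exp(2*j) + 4.0*exp(j) - 5.82)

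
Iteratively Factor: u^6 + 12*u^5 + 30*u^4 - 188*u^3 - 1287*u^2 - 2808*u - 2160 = (u - 5)*(u^5 + 17*u^4 + 115*u^3 + 387*u^2 + 648*u + 432) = (u - 5)*(u + 3)*(u^4 + 14*u^3 + 73*u^2 + 168*u + 144) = (u - 5)*(u + 3)^2*(u^3 + 11*u^2 + 40*u + 48) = (u - 5)*(u + 3)^2*(u + 4)*(u^2 + 7*u + 12) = (u - 5)*(u + 3)^2*(u + 4)^2*(u + 3)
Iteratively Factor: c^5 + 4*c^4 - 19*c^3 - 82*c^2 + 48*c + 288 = (c + 3)*(c^4 + c^3 - 22*c^2 - 16*c + 96) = (c + 3)^2*(c^3 - 2*c^2 - 16*c + 32) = (c - 2)*(c + 3)^2*(c^2 - 16) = (c - 4)*(c - 2)*(c + 3)^2*(c + 4)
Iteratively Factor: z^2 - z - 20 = (z + 4)*(z - 5)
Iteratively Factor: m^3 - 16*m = (m - 4)*(m^2 + 4*m) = (m - 4)*(m + 4)*(m)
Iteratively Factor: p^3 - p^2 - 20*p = (p)*(p^2 - p - 20) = p*(p + 4)*(p - 5)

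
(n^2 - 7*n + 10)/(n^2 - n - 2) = (n - 5)/(n + 1)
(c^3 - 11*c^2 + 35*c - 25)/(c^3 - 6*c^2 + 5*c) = (c - 5)/c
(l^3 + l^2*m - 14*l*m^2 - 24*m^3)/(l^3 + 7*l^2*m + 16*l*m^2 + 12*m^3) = (l - 4*m)/(l + 2*m)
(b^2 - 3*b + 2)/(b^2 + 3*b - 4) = (b - 2)/(b + 4)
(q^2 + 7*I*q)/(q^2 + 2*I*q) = (q + 7*I)/(q + 2*I)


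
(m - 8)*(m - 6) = m^2 - 14*m + 48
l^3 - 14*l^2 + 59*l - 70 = (l - 7)*(l - 5)*(l - 2)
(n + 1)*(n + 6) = n^2 + 7*n + 6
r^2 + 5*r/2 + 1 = (r + 1/2)*(r + 2)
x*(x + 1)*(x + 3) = x^3 + 4*x^2 + 3*x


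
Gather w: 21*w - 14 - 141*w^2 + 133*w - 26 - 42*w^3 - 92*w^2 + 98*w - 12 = -42*w^3 - 233*w^2 + 252*w - 52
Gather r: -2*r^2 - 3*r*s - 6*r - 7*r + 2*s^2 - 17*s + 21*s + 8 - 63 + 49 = -2*r^2 + r*(-3*s - 13) + 2*s^2 + 4*s - 6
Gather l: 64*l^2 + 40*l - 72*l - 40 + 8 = 64*l^2 - 32*l - 32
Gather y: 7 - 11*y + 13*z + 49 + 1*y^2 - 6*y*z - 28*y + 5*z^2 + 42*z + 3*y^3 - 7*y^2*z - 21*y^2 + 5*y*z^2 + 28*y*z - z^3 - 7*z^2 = 3*y^3 + y^2*(-7*z - 20) + y*(5*z^2 + 22*z - 39) - z^3 - 2*z^2 + 55*z + 56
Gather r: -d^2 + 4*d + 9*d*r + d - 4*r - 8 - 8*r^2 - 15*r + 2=-d^2 + 5*d - 8*r^2 + r*(9*d - 19) - 6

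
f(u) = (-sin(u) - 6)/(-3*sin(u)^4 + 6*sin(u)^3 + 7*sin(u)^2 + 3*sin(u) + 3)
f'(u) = (-sin(u) - 6)*(12*sin(u)^3*cos(u) - 18*sin(u)^2*cos(u) - 14*sin(u)*cos(u) - 3*cos(u))/(-3*sin(u)^4 + 6*sin(u)^3 + 7*sin(u)^2 + 3*sin(u) + 3)^2 - cos(u)/(-3*sin(u)^4 + 6*sin(u)^3 + 7*sin(u)^2 + 3*sin(u) + 3) = (-9*sin(u)^4 - 60*sin(u)^3 + 115*sin(u)^2 + 84*sin(u) + 15)*cos(u)/(-3*sin(u)^4 + 6*sin(u)^3 + 7*sin(u)^2 + 3*sin(u) + 3)^2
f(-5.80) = -1.02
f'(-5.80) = 1.58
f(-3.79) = -0.80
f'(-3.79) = -1.08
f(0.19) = -1.61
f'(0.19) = 2.29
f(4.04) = -5.55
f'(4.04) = -31.70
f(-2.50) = -2.65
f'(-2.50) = -3.39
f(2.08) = -0.52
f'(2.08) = -0.37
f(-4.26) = -0.50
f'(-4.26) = -0.31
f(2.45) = -0.75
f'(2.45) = -0.97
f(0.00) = -2.00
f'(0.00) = 1.67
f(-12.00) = -0.90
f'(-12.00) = 1.32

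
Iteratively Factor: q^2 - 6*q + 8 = (q - 2)*(q - 4)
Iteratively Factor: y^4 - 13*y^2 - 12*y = (y - 4)*(y^3 + 4*y^2 + 3*y) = y*(y - 4)*(y^2 + 4*y + 3) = y*(y - 4)*(y + 3)*(y + 1)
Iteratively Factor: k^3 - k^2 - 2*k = (k + 1)*(k^2 - 2*k) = k*(k + 1)*(k - 2)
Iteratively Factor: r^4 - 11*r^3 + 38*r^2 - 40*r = (r - 4)*(r^3 - 7*r^2 + 10*r) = (r - 5)*(r - 4)*(r^2 - 2*r) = (r - 5)*(r - 4)*(r - 2)*(r)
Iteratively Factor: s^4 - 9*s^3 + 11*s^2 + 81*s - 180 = (s - 5)*(s^3 - 4*s^2 - 9*s + 36) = (s - 5)*(s + 3)*(s^2 - 7*s + 12) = (s - 5)*(s - 4)*(s + 3)*(s - 3)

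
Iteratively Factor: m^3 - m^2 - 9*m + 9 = (m + 3)*(m^2 - 4*m + 3) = (m - 3)*(m + 3)*(m - 1)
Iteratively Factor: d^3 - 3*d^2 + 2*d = (d - 2)*(d^2 - d) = (d - 2)*(d - 1)*(d)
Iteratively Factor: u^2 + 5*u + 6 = (u + 2)*(u + 3)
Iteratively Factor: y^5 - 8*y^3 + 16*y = (y + 2)*(y^4 - 2*y^3 - 4*y^2 + 8*y) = (y - 2)*(y + 2)*(y^3 - 4*y) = (y - 2)*(y + 2)^2*(y^2 - 2*y) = y*(y - 2)*(y + 2)^2*(y - 2)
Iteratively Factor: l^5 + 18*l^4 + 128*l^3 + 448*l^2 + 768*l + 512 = (l + 4)*(l^4 + 14*l^3 + 72*l^2 + 160*l + 128) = (l + 2)*(l + 4)*(l^3 + 12*l^2 + 48*l + 64) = (l + 2)*(l + 4)^2*(l^2 + 8*l + 16) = (l + 2)*(l + 4)^3*(l + 4)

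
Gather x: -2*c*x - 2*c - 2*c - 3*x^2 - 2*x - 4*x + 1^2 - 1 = -4*c - 3*x^2 + x*(-2*c - 6)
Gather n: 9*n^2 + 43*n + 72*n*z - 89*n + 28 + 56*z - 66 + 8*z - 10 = 9*n^2 + n*(72*z - 46) + 64*z - 48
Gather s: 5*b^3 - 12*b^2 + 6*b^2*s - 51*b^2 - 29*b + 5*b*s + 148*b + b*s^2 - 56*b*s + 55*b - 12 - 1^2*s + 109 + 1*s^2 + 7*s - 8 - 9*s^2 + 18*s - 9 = 5*b^3 - 63*b^2 + 174*b + s^2*(b - 8) + s*(6*b^2 - 51*b + 24) + 80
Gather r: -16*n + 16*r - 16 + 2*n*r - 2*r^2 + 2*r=-16*n - 2*r^2 + r*(2*n + 18) - 16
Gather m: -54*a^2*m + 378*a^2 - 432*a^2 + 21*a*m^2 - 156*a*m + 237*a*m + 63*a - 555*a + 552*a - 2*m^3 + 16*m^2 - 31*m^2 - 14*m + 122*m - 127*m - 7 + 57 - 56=-54*a^2 + 60*a - 2*m^3 + m^2*(21*a - 15) + m*(-54*a^2 + 81*a - 19) - 6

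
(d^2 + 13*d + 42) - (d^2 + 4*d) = 9*d + 42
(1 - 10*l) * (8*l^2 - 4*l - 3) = -80*l^3 + 48*l^2 + 26*l - 3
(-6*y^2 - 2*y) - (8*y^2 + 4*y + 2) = -14*y^2 - 6*y - 2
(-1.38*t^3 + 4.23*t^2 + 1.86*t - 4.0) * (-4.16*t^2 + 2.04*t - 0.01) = 5.7408*t^5 - 20.412*t^4 + 0.9054*t^3 + 20.3921*t^2 - 8.1786*t + 0.04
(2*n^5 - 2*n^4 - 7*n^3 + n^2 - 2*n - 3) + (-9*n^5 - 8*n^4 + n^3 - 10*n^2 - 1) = -7*n^5 - 10*n^4 - 6*n^3 - 9*n^2 - 2*n - 4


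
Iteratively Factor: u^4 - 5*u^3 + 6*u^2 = (u)*(u^3 - 5*u^2 + 6*u) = u^2*(u^2 - 5*u + 6) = u^2*(u - 2)*(u - 3)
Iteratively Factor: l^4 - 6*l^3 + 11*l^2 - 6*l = (l - 1)*(l^3 - 5*l^2 + 6*l) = l*(l - 1)*(l^2 - 5*l + 6) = l*(l - 3)*(l - 1)*(l - 2)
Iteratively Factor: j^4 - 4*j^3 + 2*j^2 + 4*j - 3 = (j - 1)*(j^3 - 3*j^2 - j + 3) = (j - 1)^2*(j^2 - 2*j - 3) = (j - 3)*(j - 1)^2*(j + 1)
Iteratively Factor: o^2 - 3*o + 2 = (o - 1)*(o - 2)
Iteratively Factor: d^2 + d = (d)*(d + 1)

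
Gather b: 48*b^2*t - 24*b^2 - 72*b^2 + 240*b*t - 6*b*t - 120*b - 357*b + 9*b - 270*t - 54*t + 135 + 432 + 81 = b^2*(48*t - 96) + b*(234*t - 468) - 324*t + 648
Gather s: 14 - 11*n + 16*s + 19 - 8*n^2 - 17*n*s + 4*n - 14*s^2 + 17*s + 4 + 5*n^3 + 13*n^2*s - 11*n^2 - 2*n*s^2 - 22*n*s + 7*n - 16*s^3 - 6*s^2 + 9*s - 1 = 5*n^3 - 19*n^2 - 16*s^3 + s^2*(-2*n - 20) + s*(13*n^2 - 39*n + 42) + 36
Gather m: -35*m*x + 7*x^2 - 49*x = -35*m*x + 7*x^2 - 49*x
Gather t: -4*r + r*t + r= r*t - 3*r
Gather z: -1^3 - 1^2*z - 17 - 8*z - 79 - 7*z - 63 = -16*z - 160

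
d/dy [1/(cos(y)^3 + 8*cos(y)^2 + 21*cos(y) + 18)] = (3*cos(y) + 7)*sin(y)/((cos(y) + 2)^2*(cos(y) + 3)^3)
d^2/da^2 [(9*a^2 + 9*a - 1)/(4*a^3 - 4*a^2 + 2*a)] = (36*a^6 + 108*a^5 - 186*a^4 + 68*a^3 - 18*a^2 + 6*a - 1)/(a^3*(8*a^6 - 24*a^5 + 36*a^4 - 32*a^3 + 18*a^2 - 6*a + 1))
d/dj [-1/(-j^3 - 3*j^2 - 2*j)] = (-3*j^2 - 6*j - 2)/(j^2*(j^2 + 3*j + 2)^2)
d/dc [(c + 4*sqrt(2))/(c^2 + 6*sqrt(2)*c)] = (-c^2 - 8*sqrt(2)*c - 48)/(c^2*(c^2 + 12*sqrt(2)*c + 72))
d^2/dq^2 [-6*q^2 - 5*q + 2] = -12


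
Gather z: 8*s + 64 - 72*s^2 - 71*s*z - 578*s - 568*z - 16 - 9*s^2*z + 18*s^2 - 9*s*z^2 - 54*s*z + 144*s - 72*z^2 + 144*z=-54*s^2 - 426*s + z^2*(-9*s - 72) + z*(-9*s^2 - 125*s - 424) + 48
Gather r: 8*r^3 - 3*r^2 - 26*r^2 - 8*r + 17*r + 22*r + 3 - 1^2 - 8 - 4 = 8*r^3 - 29*r^2 + 31*r - 10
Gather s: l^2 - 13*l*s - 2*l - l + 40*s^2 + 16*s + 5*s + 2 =l^2 - 3*l + 40*s^2 + s*(21 - 13*l) + 2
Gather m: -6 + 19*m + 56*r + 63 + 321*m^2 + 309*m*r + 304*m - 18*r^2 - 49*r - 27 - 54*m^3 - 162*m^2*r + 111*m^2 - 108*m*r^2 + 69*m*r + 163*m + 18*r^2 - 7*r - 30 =-54*m^3 + m^2*(432 - 162*r) + m*(-108*r^2 + 378*r + 486)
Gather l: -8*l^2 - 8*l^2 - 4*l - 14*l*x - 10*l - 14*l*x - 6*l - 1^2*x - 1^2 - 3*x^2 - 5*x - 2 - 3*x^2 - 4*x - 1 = -16*l^2 + l*(-28*x - 20) - 6*x^2 - 10*x - 4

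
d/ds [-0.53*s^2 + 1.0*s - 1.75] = 1.0 - 1.06*s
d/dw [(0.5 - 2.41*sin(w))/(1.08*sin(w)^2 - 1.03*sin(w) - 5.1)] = (2.6028*sin(w)^2 - 1.08*sin(w) + 12.806)*cos(w)/(1.1664*sin(w)^4 - 2.2248*sin(w)^3 - 9.9551*sin(w)^2 + 10.506*sin(w) + 26.01)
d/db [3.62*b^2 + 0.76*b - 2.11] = 7.24*b + 0.76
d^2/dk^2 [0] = 0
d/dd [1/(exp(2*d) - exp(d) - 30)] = (1 - 2*exp(d))*exp(d)/(-exp(2*d) + exp(d) + 30)^2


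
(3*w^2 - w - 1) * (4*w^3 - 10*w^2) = 12*w^5 - 34*w^4 + 6*w^3 + 10*w^2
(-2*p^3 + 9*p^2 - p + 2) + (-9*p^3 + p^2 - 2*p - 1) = -11*p^3 + 10*p^2 - 3*p + 1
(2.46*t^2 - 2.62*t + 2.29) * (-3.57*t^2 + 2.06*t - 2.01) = -8.7822*t^4 + 14.421*t^3 - 18.5171*t^2 + 9.9836*t - 4.6029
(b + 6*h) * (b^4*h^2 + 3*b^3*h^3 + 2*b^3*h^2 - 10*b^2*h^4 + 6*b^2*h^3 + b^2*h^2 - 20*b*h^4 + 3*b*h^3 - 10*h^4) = b^5*h^2 + 9*b^4*h^3 + 2*b^4*h^2 + 8*b^3*h^4 + 18*b^3*h^3 + b^3*h^2 - 60*b^2*h^5 + 16*b^2*h^4 + 9*b^2*h^3 - 120*b*h^5 + 8*b*h^4 - 60*h^5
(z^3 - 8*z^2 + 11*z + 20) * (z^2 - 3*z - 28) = z^5 - 11*z^4 + 7*z^3 + 211*z^2 - 368*z - 560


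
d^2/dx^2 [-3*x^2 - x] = -6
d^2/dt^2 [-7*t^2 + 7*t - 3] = -14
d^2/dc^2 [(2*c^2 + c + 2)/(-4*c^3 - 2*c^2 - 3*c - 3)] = 2*(-32*c^6 - 48*c^5 - 144*c^4 + 60*c^3 + 12*c^2 + 54*c - 15)/(64*c^9 + 96*c^8 + 192*c^7 + 296*c^6 + 288*c^5 + 306*c^4 + 243*c^3 + 135*c^2 + 81*c + 27)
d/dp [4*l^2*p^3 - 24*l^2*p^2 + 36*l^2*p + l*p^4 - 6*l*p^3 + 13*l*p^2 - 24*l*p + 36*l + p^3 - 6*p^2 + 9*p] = 12*l^2*p^2 - 48*l^2*p + 36*l^2 + 4*l*p^3 - 18*l*p^2 + 26*l*p - 24*l + 3*p^2 - 12*p + 9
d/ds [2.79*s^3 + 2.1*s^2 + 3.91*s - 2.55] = 8.37*s^2 + 4.2*s + 3.91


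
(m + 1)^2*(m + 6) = m^3 + 8*m^2 + 13*m + 6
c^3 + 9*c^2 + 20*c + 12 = (c + 1)*(c + 2)*(c + 6)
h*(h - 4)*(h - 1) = h^3 - 5*h^2 + 4*h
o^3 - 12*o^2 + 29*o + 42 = (o - 7)*(o - 6)*(o + 1)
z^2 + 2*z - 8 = (z - 2)*(z + 4)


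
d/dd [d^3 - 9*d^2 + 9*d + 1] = 3*d^2 - 18*d + 9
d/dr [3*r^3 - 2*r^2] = r*(9*r - 4)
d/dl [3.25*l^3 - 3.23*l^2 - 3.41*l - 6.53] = 9.75*l^2 - 6.46*l - 3.41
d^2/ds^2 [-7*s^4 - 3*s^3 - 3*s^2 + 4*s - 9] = -84*s^2 - 18*s - 6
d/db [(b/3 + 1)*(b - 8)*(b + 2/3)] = b^2 - 26*b/9 - 82/9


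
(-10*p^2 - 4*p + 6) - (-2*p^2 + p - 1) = -8*p^2 - 5*p + 7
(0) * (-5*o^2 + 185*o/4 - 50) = 0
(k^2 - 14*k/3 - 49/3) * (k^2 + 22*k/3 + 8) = k^4 + 8*k^3/3 - 383*k^2/9 - 1414*k/9 - 392/3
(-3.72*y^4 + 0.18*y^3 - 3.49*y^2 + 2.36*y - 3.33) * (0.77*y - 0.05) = -2.8644*y^5 + 0.3246*y^4 - 2.6963*y^3 + 1.9917*y^2 - 2.6821*y + 0.1665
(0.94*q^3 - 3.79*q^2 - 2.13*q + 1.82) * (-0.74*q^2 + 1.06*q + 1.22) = -0.6956*q^5 + 3.801*q^4 - 1.2944*q^3 - 8.2284*q^2 - 0.6694*q + 2.2204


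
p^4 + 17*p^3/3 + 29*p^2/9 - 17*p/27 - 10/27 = (p - 1/3)*(p + 1/3)*(p + 2/3)*(p + 5)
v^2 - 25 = (v - 5)*(v + 5)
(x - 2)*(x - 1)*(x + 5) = x^3 + 2*x^2 - 13*x + 10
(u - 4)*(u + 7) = u^2 + 3*u - 28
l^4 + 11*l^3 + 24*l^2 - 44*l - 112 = (l - 2)*(l + 2)*(l + 4)*(l + 7)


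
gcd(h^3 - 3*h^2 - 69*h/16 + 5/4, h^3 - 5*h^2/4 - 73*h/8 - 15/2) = h^2 - 11*h/4 - 5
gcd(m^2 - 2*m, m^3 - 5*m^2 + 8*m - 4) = m - 2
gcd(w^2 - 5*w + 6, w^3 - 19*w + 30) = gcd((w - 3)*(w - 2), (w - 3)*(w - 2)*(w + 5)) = w^2 - 5*w + 6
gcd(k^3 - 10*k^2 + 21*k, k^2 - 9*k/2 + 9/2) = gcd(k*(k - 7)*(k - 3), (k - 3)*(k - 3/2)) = k - 3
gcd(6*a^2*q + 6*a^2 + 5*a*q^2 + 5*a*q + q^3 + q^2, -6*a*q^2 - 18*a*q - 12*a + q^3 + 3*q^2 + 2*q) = q + 1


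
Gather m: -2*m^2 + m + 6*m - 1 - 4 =-2*m^2 + 7*m - 5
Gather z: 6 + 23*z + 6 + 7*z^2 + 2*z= 7*z^2 + 25*z + 12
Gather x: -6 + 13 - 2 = 5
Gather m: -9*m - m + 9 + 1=10 - 10*m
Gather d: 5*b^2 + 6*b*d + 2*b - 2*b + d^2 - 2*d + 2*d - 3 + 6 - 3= 5*b^2 + 6*b*d + d^2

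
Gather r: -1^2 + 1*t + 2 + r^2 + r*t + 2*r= r^2 + r*(t + 2) + t + 1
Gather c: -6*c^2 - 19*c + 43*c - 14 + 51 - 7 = -6*c^2 + 24*c + 30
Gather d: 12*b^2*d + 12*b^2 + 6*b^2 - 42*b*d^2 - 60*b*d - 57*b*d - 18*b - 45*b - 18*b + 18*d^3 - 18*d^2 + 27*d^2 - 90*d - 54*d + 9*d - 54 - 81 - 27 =18*b^2 - 81*b + 18*d^3 + d^2*(9 - 42*b) + d*(12*b^2 - 117*b - 135) - 162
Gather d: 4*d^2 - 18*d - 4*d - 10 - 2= 4*d^2 - 22*d - 12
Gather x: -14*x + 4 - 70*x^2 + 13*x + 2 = -70*x^2 - x + 6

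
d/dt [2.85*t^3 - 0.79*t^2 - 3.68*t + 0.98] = 8.55*t^2 - 1.58*t - 3.68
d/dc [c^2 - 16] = 2*c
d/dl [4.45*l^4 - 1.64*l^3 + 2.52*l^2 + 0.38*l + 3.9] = 17.8*l^3 - 4.92*l^2 + 5.04*l + 0.38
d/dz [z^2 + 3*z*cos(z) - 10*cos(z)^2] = -3*z*sin(z) + 2*z + 10*sin(2*z) + 3*cos(z)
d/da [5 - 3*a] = -3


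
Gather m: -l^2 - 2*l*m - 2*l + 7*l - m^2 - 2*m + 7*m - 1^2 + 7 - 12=-l^2 + 5*l - m^2 + m*(5 - 2*l) - 6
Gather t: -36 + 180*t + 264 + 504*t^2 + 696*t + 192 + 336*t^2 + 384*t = 840*t^2 + 1260*t + 420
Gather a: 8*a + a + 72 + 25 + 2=9*a + 99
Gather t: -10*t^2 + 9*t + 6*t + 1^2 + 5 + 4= -10*t^2 + 15*t + 10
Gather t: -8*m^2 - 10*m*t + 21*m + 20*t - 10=-8*m^2 + 21*m + t*(20 - 10*m) - 10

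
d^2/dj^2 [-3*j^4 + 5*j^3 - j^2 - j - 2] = -36*j^2 + 30*j - 2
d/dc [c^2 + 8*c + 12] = 2*c + 8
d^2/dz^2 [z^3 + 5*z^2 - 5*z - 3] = 6*z + 10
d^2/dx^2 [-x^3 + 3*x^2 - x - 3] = 6 - 6*x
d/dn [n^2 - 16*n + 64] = 2*n - 16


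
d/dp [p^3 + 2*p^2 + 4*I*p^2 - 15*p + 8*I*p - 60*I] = 3*p^2 + p*(4 + 8*I) - 15 + 8*I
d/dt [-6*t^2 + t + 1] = 1 - 12*t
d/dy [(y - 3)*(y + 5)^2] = (y + 5)*(3*y - 1)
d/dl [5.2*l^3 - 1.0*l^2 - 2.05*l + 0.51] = 15.6*l^2 - 2.0*l - 2.05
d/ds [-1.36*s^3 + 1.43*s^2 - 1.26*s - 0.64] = -4.08*s^2 + 2.86*s - 1.26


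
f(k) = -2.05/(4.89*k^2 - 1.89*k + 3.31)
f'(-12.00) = -0.00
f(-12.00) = -0.00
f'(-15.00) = -0.00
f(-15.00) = -0.00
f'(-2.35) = -0.04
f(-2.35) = -0.06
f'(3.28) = 0.03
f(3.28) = -0.04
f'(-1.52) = -0.11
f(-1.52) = -0.12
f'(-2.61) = -0.03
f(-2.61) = -0.05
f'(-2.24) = -0.05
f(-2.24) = -0.06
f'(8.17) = 0.00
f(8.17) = -0.01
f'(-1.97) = -0.06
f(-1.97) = -0.08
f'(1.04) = 0.39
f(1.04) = -0.31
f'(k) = -2.05*(1.89 - 9.78*k)/(4.89*k^2 - 1.89*k + 3.31)^2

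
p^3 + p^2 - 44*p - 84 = (p - 7)*(p + 2)*(p + 6)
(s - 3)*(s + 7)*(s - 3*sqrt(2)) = s^3 - 3*sqrt(2)*s^2 + 4*s^2 - 21*s - 12*sqrt(2)*s + 63*sqrt(2)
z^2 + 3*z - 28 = (z - 4)*(z + 7)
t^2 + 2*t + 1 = (t + 1)^2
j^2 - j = j*(j - 1)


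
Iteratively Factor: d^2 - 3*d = (d - 3)*(d)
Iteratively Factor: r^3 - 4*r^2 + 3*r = (r)*(r^2 - 4*r + 3) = r*(r - 1)*(r - 3)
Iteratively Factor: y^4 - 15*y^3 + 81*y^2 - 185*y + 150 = (y - 5)*(y^3 - 10*y^2 + 31*y - 30) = (y - 5)*(y - 2)*(y^2 - 8*y + 15) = (y - 5)*(y - 3)*(y - 2)*(y - 5)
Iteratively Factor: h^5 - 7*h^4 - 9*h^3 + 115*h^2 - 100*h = (h)*(h^4 - 7*h^3 - 9*h^2 + 115*h - 100) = h*(h - 1)*(h^3 - 6*h^2 - 15*h + 100) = h*(h - 5)*(h - 1)*(h^2 - h - 20) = h*(h - 5)*(h - 1)*(h + 4)*(h - 5)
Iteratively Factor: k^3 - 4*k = (k)*(k^2 - 4) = k*(k - 2)*(k + 2)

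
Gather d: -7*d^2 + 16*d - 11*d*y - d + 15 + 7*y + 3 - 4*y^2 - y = -7*d^2 + d*(15 - 11*y) - 4*y^2 + 6*y + 18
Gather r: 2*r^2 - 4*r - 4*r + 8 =2*r^2 - 8*r + 8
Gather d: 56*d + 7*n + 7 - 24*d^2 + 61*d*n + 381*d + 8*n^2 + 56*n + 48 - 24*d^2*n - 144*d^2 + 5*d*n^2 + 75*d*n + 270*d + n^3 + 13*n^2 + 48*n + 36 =d^2*(-24*n - 168) + d*(5*n^2 + 136*n + 707) + n^3 + 21*n^2 + 111*n + 91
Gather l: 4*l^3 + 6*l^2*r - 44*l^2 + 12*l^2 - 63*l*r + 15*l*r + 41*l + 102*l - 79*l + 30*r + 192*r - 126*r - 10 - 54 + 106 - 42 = 4*l^3 + l^2*(6*r - 32) + l*(64 - 48*r) + 96*r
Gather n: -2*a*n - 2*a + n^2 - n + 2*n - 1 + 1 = -2*a + n^2 + n*(1 - 2*a)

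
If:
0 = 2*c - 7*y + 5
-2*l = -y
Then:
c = 7*y/2 - 5/2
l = y/2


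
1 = 1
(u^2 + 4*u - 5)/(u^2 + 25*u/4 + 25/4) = 4*(u - 1)/(4*u + 5)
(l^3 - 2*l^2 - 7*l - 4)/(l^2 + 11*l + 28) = (l^3 - 2*l^2 - 7*l - 4)/(l^2 + 11*l + 28)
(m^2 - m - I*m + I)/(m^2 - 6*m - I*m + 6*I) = (m - 1)/(m - 6)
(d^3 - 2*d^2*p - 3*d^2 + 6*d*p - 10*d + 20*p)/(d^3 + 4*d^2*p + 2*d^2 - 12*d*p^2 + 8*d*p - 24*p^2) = (d - 5)/(d + 6*p)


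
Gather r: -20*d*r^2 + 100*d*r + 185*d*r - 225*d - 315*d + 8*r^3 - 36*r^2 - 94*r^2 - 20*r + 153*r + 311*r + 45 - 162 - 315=-540*d + 8*r^3 + r^2*(-20*d - 130) + r*(285*d + 444) - 432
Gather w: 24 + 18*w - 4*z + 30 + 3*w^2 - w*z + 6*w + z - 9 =3*w^2 + w*(24 - z) - 3*z + 45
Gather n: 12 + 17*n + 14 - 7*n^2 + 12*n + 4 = -7*n^2 + 29*n + 30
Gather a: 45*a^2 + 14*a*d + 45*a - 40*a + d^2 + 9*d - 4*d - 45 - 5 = 45*a^2 + a*(14*d + 5) + d^2 + 5*d - 50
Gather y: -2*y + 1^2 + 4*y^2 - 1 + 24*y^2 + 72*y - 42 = 28*y^2 + 70*y - 42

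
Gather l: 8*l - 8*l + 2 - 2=0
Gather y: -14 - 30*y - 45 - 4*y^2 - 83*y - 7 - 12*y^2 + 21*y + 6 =-16*y^2 - 92*y - 60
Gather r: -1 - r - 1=-r - 2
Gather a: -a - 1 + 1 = -a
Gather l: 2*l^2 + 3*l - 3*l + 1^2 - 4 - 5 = 2*l^2 - 8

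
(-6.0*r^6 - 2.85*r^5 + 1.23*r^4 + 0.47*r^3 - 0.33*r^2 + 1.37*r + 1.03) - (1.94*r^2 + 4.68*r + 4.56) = -6.0*r^6 - 2.85*r^5 + 1.23*r^4 + 0.47*r^3 - 2.27*r^2 - 3.31*r - 3.53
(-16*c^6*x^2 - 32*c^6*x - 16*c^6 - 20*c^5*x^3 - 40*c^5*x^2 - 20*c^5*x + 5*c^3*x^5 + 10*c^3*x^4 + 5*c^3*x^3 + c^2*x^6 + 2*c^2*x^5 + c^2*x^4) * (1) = -16*c^6*x^2 - 32*c^6*x - 16*c^6 - 20*c^5*x^3 - 40*c^5*x^2 - 20*c^5*x + 5*c^3*x^5 + 10*c^3*x^4 + 5*c^3*x^3 + c^2*x^6 + 2*c^2*x^5 + c^2*x^4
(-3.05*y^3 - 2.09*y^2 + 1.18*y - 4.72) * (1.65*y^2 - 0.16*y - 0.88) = -5.0325*y^5 - 2.9605*y^4 + 4.9654*y^3 - 6.1376*y^2 - 0.2832*y + 4.1536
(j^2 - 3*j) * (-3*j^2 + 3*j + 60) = -3*j^4 + 12*j^3 + 51*j^2 - 180*j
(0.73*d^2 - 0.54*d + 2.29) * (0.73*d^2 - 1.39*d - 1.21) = 0.5329*d^4 - 1.4089*d^3 + 1.539*d^2 - 2.5297*d - 2.7709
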